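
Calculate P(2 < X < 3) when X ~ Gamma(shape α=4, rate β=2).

P(2 < X < 3) = ∫_{2}^{3} f(x) dx
where f(x) = \frac{8 x^{3} e^{- 2 x}}{3}
= \frac{-183 + 71 e^{2}}{3 e^{6}}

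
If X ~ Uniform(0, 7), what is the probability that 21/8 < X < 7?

P(21/8 < X < 7) = ∫_{21/8}^{7} f(x) dx
where f(x) = \frac{1}{7}
= \frac{5}{8}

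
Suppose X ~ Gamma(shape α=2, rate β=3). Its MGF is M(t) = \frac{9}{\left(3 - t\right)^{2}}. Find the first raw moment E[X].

To find E[X], compute M^(1)(0):
M^(1)(t) = \frac{18}{\left(3 - t\right)^{3}}
M^(1)(0) = \frac{2}{3}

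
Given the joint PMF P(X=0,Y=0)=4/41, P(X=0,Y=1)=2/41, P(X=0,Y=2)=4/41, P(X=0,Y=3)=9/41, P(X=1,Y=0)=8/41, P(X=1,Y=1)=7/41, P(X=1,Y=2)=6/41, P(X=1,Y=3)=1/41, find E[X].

First find marginal of X:
P(X=0) = 19/41
P(X=1) = 22/41
E[X] = 0 × 19/41 + 1 × 22/41 = 22/41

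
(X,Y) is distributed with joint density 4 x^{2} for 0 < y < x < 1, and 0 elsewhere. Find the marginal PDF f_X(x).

f_X(x) = ∫_0^x 4 x^{2} dy = 4 x^{3}
for 0 < x < 1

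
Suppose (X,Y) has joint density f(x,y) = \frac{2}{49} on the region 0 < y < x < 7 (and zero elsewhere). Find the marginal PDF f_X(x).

f_X(x) = ∫_0^x \frac{2}{49} dy = \frac{2 x}{49}
for 0 < x < 7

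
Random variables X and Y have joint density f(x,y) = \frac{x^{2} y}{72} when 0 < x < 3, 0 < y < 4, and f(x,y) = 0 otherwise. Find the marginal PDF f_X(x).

f_X(x) = ∫_0^4 f(x,y) dy
= ∫_0^4 \frac{x^{2} y}{72} dy
= \frac{x^{2}}{9} for 0 < x < 3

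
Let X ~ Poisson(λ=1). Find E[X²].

Using the identity E[X²] = Var(X) + (E[X])²:
E[X] = 1
Var(X) = 1
E[X²] = 1 + (1)²
= 2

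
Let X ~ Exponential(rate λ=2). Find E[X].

For X ~ Exponential(rate λ=2), the expected value is:
E[X] = \frac{1}{2}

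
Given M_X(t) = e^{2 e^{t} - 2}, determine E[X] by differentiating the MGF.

To find E[X], compute M^(1)(0):
M^(1)(t) = 2 e^{t} e^{2 e^{t} - 2}
M^(1)(0) = 2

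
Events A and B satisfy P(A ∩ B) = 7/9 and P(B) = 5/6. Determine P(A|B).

P(A|B) = P(A ∩ B) / P(B)
= (7/9) / (5/6)
= 14/15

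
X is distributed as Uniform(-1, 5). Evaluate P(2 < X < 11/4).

P(2 < X < 11/4) = ∫_{2}^{11/4} f(x) dx
where f(x) = \frac{1}{6}
= \frac{1}{8}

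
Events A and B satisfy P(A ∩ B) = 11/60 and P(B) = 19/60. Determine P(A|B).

P(A|B) = P(A ∩ B) / P(B)
= (11/60) / (19/60)
= 11/19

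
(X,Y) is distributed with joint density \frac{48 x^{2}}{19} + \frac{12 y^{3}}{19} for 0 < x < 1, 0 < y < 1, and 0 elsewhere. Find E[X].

E[X] = ∫_0^1 ∫_0^1 x × f(x,y) dy dx
= ∫_0^1 ∫_0^1 x × (\frac{48 x^{2}}{19} + \frac{12 y^{3}}{19}) dy dx
= \frac{27}{38}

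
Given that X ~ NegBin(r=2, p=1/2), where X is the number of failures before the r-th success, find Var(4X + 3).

For X ~ NegBin(r=2, p=1/2), where X is the number of failures before the r-th success:
Var(X) = 4
Var(4X + 3) = (4)² × Var(X) = 16 × 4 = 64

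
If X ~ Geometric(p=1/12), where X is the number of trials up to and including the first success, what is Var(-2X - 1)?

For X ~ Geometric(p=1/12), where X is the number of trials up to and including the first success:
Var(X) = 132
Var(-2X - 1) = (-2)² × Var(X) = 4 × 132 = 528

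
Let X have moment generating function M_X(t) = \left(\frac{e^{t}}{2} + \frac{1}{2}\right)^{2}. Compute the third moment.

To find E[X^3], compute M^(3)(0):
M^(1)(t) = \left(\frac{e^{t}}{2} + \frac{1}{2}\right) e^{t}
M^(2)(t) = \left(\frac{e^{t}}{2} + \frac{1}{2}\right) e^{t} + \frac{e^{2 t}}{2}
M^(3)(t) = \left(\frac{e^{t}}{2} + \frac{1}{2}\right) e^{t} + \frac{3 e^{2 t}}{2}
M^(3)(0) = \frac{5}{2}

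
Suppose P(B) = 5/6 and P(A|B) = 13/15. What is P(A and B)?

By definition, P(A|B) = P(A ∩ B) / P(B)
So P(A ∩ B) = P(A|B) × P(B)
= 13/15 × 5/6
= 13/18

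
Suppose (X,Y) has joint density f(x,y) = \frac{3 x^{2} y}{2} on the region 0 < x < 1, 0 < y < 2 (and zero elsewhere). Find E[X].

f_X(x) = ∫_0^2 \frac{3 x^{2} y}{2} dy = 3 x^{2}
E[X] = ∫_0^1 x × (3 x^{2}) dx = \frac{3}{4}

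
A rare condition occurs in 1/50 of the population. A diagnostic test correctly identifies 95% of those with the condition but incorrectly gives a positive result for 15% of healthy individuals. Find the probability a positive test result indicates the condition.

Let D = the rare event, + = positive/flagged.
P(D) = 1/50
P(+|D) = 95/100 = 19/20
P(+|D') = 15/100 = 3/20
P(+) = P(+|D)P(D) + P(+|D')P(D')
     = \frac{19}{20} × \frac{1}{50} + \frac{3}{20} × \frac{49}{50}
     = \frac{83}{500}
P(D|+) = P(+|D)P(D)/P(+) = \frac{19}{166}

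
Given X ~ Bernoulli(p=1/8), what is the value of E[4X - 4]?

For X ~ Bernoulli(p=1/8):
E[X] = \frac{1}{8}
E[4X - 4] = 4 × E[X] - 4 = - \frac{7}{2}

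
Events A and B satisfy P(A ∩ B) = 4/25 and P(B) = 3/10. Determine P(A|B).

P(A|B) = P(A ∩ B) / P(B)
= (4/25) / (3/10)
= 8/15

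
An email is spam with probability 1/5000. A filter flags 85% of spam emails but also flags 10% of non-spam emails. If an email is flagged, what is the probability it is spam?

Let D = the rare event, + = positive/flagged.
P(D) = 1/5000
P(+|D) = 85/100 = 17/20
P(+|D') = 10/100 = 1/10
P(+) = P(+|D)P(D) + P(+|D')P(D')
     = \frac{17}{20} × \frac{1}{5000} + \frac{1}{10} × \frac{4999}{5000}
     = \frac{2003}{20000}
P(D|+) = P(+|D)P(D)/P(+) = \frac{17}{10015}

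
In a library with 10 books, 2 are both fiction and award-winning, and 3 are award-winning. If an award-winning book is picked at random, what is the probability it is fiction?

P(A ∩ B) = 2/10 = 1/5
P(B) = 3/10
P(A|B) = P(A ∩ B) / P(B) = (1/5) / (3/10) = 2/3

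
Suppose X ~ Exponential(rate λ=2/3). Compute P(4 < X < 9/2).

P(4 < X < 9/2) = ∫_{4}^{9/2} f(x) dx
where f(x) = \frac{2 e^{- \frac{2 x}{3}}}{3}
= - \frac{1}{e^{3}} + e^{- \frac{8}{3}}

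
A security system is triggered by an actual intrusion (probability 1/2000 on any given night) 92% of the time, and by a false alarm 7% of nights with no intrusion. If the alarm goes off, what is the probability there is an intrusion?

Let D = the rare event, + = positive/flagged.
P(D) = 1/2000
P(+|D) = 92/100 = 23/25
P(+|D') = 7/100
P(+) = P(+|D)P(D) + P(+|D')P(D')
     = \frac{23}{25} × \frac{1}{2000} + \frac{7}{100} × \frac{1999}{2000}
     = \frac{2817}{40000}
P(D|+) = P(+|D)P(D)/P(+) = \frac{92}{14085}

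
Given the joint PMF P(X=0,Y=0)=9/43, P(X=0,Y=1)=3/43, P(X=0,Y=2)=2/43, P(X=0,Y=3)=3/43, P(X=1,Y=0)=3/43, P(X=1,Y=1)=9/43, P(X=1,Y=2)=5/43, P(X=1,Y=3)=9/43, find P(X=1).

P(X=1) = P(X=1,Y=0) + P(X=1,Y=1) + P(X=1,Y=2) + P(X=1,Y=3)
= 3/43 + 9/43 + 5/43 + 9/43
= 26/43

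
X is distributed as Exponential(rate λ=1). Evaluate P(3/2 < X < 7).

P(3/2 < X < 7) = ∫_{3/2}^{7} f(x) dx
where f(x) = e^{- x}
= - \frac{1}{e^{7}} + e^{- \frac{3}{2}}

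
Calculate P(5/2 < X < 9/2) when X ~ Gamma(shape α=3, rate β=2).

P(5/2 < X < 9/2) = ∫_{5/2}^{9/2} f(x) dx
where f(x) = 4 x^{2} e^{- 2 x}
= \frac{-101 + 37 e^{4}}{2 e^{9}}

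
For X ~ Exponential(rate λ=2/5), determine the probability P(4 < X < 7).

P(4 < X < 7) = ∫_{4}^{7} f(x) dx
where f(x) = \frac{2 e^{- \frac{2 x}{5}}}{5}
= - \frac{1 - e^{\frac{6}{5}}}{e^{\frac{14}{5}}}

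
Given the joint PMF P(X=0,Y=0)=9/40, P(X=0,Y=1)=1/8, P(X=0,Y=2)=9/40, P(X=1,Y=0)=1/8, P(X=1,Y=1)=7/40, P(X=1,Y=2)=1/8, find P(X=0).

P(X=0) = P(X=0,Y=0) + P(X=0,Y=1) + P(X=0,Y=2)
= 9/40 + 1/8 + 9/40
= 23/40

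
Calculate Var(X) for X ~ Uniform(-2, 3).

For X ~ Uniform(-2, 3):
Var(X) = \frac{25}{12}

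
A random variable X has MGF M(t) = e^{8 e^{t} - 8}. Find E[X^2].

To find E[X^2], compute M^(2)(0):
M^(1)(t) = 8 e^{t} e^{8 e^{t} - 8}
M^(2)(t) = 64 e^{2 t} e^{8 e^{t} - 8} + 8 e^{t} e^{8 e^{t} - 8}
M^(2)(0) = 72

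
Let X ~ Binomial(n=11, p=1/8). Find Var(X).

For X ~ Binomial(n=11, p=1/8):
Var(X) = \frac{77}{64}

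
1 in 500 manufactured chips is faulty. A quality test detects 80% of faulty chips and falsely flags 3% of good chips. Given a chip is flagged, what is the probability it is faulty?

Let D = the rare event, + = positive/flagged.
P(D) = 1/500
P(+|D) = 80/100 = 4/5
P(+|D') = 3/100
P(+) = P(+|D)P(D) + P(+|D')P(D')
     = \frac{4}{5} × \frac{1}{500} + \frac{3}{100} × \frac{499}{500}
     = \frac{1577}{50000}
P(D|+) = P(+|D)P(D)/P(+) = \frac{80}{1577}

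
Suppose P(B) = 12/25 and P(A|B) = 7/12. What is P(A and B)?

By definition, P(A|B) = P(A ∩ B) / P(B)
So P(A ∩ B) = P(A|B) × P(B)
= 7/12 × 12/25
= 7/25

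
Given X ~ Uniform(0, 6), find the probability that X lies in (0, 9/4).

P(0 < X < 9/4) = ∫_{0}^{9/4} f(x) dx
where f(x) = \frac{1}{6}
= \frac{3}{8}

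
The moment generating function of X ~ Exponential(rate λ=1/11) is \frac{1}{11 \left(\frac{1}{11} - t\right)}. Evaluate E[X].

To find E[X], compute M^(1)(0):
M^(1)(t) = \frac{1}{11 \left(\frac{1}{11} - t\right)^{2}}
M^(1)(0) = 11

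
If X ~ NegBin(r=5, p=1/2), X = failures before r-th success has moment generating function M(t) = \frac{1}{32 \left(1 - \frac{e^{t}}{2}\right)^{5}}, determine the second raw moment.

To find E[X^2], compute M^(2)(0):
M^(1)(t) = \frac{5 e^{t}}{64 \left(1 - \frac{e^{t}}{2}\right)^{6}}
M^(2)(t) = \frac{5 e^{t}}{64 \left(1 - \frac{e^{t}}{2}\right)^{6}} + \frac{15 e^{2 t}}{64 \left(1 - \frac{e^{t}}{2}\right)^{7}}
M^(2)(0) = 35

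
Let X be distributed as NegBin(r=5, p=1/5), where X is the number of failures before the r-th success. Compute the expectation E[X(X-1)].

E[X(X-1)] = E[X² - X] = E[X²] - E[X]
E[X] = 20
E[X²] = Var(X) + (E[X])² = 100 + (20)² = 500
E[X(X-1)] = 500 - 20 = 480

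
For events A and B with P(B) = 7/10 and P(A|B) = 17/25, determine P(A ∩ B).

By definition, P(A|B) = P(A ∩ B) / P(B)
So P(A ∩ B) = P(A|B) × P(B)
= 17/25 × 7/10
= 119/250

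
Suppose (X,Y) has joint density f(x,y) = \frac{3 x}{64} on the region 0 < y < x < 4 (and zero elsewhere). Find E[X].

f_X(x) = ∫_0^x \frac{3 x}{64} dy = \frac{3 x^{2}}{64}
E[X] = ∫_0^4 x × (\frac{3 x^{2}}{64}) dx = 3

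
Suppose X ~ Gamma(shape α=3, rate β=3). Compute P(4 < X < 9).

P(4 < X < 9) = ∫_{4}^{9} f(x) dx
where f(x) = \frac{27 x^{2} e^{- 3 x}}{2}
= \frac{5 \left(-157 + 34 e^{15}\right)}{2 e^{27}}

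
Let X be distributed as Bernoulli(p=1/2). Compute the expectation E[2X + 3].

For X ~ Bernoulli(p=1/2):
E[X] = \frac{1}{2}
E[2X + 3] = 2 × E[X] + 3 = 4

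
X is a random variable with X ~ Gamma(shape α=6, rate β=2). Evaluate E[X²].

Using the identity E[X²] = Var(X) + (E[X])²:
E[X] = 3
Var(X) = \frac{3}{2}
E[X²] = \frac{3}{2} + (3)²
= \frac{21}{2}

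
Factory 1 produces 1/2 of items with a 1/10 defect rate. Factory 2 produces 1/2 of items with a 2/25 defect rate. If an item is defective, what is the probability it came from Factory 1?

Using Bayes' theorem:
P(F1) = 1/2, P(D|F1) = 1/10
P(F2) = 1/2, P(D|F2) = 2/25
P(D) = P(D|F1)P(F1) + P(D|F2)P(F2)
     = \frac{9}{100}
P(F1|D) = P(D|F1)P(F1) / P(D)
= \frac{5}{9}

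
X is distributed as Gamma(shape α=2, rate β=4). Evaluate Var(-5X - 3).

For X ~ Gamma(shape α=2, rate β=4):
Var(X) = \frac{1}{8}
Var(-5X - 3) = (-5)² × Var(X) = 25 × \frac{1}{8} = \frac{25}{8}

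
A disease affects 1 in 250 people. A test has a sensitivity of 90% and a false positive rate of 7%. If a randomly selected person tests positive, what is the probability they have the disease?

Let D = the rare event, + = positive/flagged.
P(D) = 1/250
P(+|D) = 90/100 = 9/10
P(+|D') = 7/100
P(+) = P(+|D)P(D) + P(+|D')P(D')
     = \frac{9}{10} × \frac{1}{250} + \frac{7}{100} × \frac{249}{250}
     = \frac{1833}{25000}
P(D|+) = P(+|D)P(D)/P(+) = \frac{30}{611}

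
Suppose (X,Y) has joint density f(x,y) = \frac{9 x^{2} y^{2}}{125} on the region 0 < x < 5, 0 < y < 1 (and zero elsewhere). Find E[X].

f_X(x) = ∫_0^1 \frac{9 x^{2} y^{2}}{125} dy = \frac{3 x^{2}}{125}
E[X] = ∫_0^5 x × (\frac{3 x^{2}}{125}) dx = \frac{15}{4}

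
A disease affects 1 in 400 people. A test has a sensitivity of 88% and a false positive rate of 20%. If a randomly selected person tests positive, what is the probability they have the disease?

Let D = the rare event, + = positive/flagged.
P(D) = 1/400
P(+|D) = 88/100 = 22/25
P(+|D') = 20/100 = 1/5
P(+) = P(+|D)P(D) + P(+|D')P(D')
     = \frac{22}{25} × \frac{1}{400} + \frac{1}{5} × \frac{399}{400}
     = \frac{2017}{10000}
P(D|+) = P(+|D)P(D)/P(+) = \frac{22}{2017}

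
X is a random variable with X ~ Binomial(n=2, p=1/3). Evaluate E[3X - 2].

For X ~ Binomial(n=2, p=1/3):
E[X] = \frac{2}{3}
E[3X - 2] = 3 × E[X] - 2 = 0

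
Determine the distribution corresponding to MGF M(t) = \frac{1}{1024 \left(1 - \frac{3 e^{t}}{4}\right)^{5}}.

The MGF M(t) = \frac{1}{1024 \left(1 - \frac{3 e^{t}}{4}\right)^{5}} is the standard form for the NegativeBinomial distribution.
Comparing with the known MGF formula identifies: NegBin(r=5, p=1/4), X = failures before r-th success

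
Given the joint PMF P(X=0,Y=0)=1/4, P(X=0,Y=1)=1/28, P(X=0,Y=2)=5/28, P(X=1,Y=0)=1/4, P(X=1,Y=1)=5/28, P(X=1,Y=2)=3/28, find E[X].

First find marginal of X:
P(X=0) = 13/28
P(X=1) = 15/28
E[X] = 0 × 13/28 + 1 × 15/28 = 15/28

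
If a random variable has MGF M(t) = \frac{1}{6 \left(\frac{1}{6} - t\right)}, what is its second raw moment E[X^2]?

To find E[X^2], compute M^(2)(0):
M^(1)(t) = \frac{1}{6 \left(\frac{1}{6} - t\right)^{2}}
M^(2)(t) = \frac{1}{3 \left(\frac{1}{6} - t\right)^{3}}
M^(2)(0) = 72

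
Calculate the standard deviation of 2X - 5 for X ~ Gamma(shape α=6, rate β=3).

For X ~ Gamma(shape α=6, rate β=3):
Var(X) = \frac{2}{3}
SD(X) = √(Var(X)) = √(\frac{2}{3}) = \frac{\sqrt{6}}{3}
SD(2X - 5) = |2| × SD(X) = 2 × \frac{\sqrt{6}}{3} = \frac{2 \sqrt{6}}{3}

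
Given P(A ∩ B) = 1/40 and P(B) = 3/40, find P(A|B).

P(A|B) = P(A ∩ B) / P(B)
= (1/40) / (3/40)
= 1/3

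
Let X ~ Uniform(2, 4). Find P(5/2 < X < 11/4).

P(5/2 < X < 11/4) = ∫_{5/2}^{11/4} f(x) dx
where f(x) = \frac{1}{2}
= \frac{1}{8}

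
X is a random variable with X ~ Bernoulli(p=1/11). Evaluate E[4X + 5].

For X ~ Bernoulli(p=1/11):
E[X] = \frac{1}{11}
E[4X + 5] = 4 × E[X] + 5 = \frac{59}{11}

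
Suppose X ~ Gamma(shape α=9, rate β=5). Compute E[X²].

Using the identity E[X²] = Var(X) + (E[X])²:
E[X] = \frac{9}{5}
Var(X) = \frac{9}{25}
E[X²] = \frac{9}{25} + (\frac{9}{5})²
= \frac{18}{5}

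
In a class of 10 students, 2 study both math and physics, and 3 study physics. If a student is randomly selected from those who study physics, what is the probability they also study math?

P(A ∩ B) = 2/10 = 1/5
P(B) = 3/10
P(A|B) = P(A ∩ B) / P(B) = (1/5) / (3/10) = 2/3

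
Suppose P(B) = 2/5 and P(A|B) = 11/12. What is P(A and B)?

By definition, P(A|B) = P(A ∩ B) / P(B)
So P(A ∩ B) = P(A|B) × P(B)
= 11/12 × 2/5
= 11/30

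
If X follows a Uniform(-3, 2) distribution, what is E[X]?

For X ~ Uniform(-3, 2), the expected value is:
E[X] = - \frac{1}{2}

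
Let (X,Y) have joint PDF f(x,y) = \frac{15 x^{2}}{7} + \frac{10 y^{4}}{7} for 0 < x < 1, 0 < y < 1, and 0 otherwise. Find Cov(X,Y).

E[XY] = ∫∫ xy × f(x,y) dx dy = \frac{65}{168}
E[X] = \frac{19}{28}
E[Y] = \frac{25}{42}
Cov(X,Y) = E[XY] - E[X]E[Y] = - \frac{5}{294}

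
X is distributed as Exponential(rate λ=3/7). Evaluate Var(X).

For X ~ Exponential(rate λ=3/7):
Var(X) = \frac{49}{9}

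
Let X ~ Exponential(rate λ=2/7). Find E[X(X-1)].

E[X(X-1)] = E[X² - X] = E[X²] - E[X]
E[X] = \frac{7}{2}
E[X²] = Var(X) + (E[X])² = \frac{49}{4} + (\frac{7}{2})² = \frac{49}{2}
E[X(X-1)] = \frac{49}{2} - \frac{7}{2} = 21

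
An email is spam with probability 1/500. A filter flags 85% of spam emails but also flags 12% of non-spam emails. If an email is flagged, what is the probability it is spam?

Let D = the rare event, + = positive/flagged.
P(D) = 1/500
P(+|D) = 85/100 = 17/20
P(+|D') = 12/100 = 3/25
P(+) = P(+|D)P(D) + P(+|D')P(D')
     = \frac{17}{20} × \frac{1}{500} + \frac{3}{25} × \frac{499}{500}
     = \frac{6073}{50000}
P(D|+) = P(+|D)P(D)/P(+) = \frac{85}{6073}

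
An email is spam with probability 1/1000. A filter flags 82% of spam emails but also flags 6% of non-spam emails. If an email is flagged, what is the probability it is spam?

Let D = the rare event, + = positive/flagged.
P(D) = 1/1000
P(+|D) = 82/100 = 41/50
P(+|D') = 6/100 = 3/50
P(+) = P(+|D)P(D) + P(+|D')P(D')
     = \frac{41}{50} × \frac{1}{1000} + \frac{3}{50} × \frac{999}{1000}
     = \frac{1519}{25000}
P(D|+) = P(+|D)P(D)/P(+) = \frac{41}{3038}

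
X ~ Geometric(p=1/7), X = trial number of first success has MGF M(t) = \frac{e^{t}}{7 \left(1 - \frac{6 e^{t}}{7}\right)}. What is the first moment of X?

To find E[X], compute M^(1)(0):
M^(1)(t) = \frac{e^{t}}{7 \left(1 - \frac{6 e^{t}}{7}\right)} + \frac{6 e^{2 t}}{49 \left(1 - \frac{6 e^{t}}{7}\right)^{2}}
M^(1)(0) = 7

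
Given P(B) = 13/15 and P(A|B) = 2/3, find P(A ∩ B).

By definition, P(A|B) = P(A ∩ B) / P(B)
So P(A ∩ B) = P(A|B) × P(B)
= 2/3 × 13/15
= 26/45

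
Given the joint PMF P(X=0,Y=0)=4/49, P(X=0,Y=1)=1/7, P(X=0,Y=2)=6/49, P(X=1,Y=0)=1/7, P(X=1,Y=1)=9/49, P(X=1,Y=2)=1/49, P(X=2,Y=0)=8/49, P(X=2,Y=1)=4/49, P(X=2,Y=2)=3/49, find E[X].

First find marginal of X:
P(X=0) = 17/49
P(X=1) = 17/49
P(X=2) = 15/49
E[X] = 0 × 17/49 + 1 × 17/49 + 2 × 15/49 = 47/49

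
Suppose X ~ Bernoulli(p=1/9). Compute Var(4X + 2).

For X ~ Bernoulli(p=1/9):
Var(X) = \frac{8}{81}
Var(4X + 2) = (4)² × Var(X) = 16 × \frac{8}{81} = \frac{128}{81}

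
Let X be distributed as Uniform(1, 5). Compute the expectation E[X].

For X ~ Uniform(1, 5), the expected value is:
E[X] = 3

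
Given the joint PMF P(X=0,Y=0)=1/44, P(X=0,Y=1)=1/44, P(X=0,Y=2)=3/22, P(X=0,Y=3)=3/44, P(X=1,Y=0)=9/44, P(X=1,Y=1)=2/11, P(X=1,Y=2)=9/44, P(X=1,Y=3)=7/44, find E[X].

First find marginal of X:
P(X=0) = 1/4
P(X=1) = 3/4
E[X] = 0 × 1/4 + 1 × 3/4 = 3/4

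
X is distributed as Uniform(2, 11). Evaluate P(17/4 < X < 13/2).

P(17/4 < X < 13/2) = ∫_{17/4}^{13/2} f(x) dx
where f(x) = \frac{1}{9}
= \frac{1}{4}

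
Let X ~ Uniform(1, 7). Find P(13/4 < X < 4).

P(13/4 < X < 4) = ∫_{13/4}^{4} f(x) dx
where f(x) = \frac{1}{6}
= \frac{1}{8}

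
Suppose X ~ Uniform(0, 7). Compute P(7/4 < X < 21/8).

P(7/4 < X < 21/8) = ∫_{7/4}^{21/8} f(x) dx
where f(x) = \frac{1}{7}
= \frac{1}{8}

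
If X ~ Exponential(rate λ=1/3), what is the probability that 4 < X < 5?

P(4 < X < 5) = ∫_{4}^{5} f(x) dx
where f(x) = \frac{e^{- \frac{x}{3}}}{3}
= - \frac{1 - e^{\frac{1}{3}}}{e^{\frac{5}{3}}}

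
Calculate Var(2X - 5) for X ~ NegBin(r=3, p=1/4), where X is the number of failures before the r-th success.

For X ~ NegBin(r=3, p=1/4), where X is the number of failures before the r-th success:
Var(X) = 36
Var(2X - 5) = (2)² × Var(X) = 4 × 36 = 144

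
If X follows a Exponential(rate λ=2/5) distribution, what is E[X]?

For X ~ Exponential(rate λ=2/5), the expected value is:
E[X] = \frac{5}{2}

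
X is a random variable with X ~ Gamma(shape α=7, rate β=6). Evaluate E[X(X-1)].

E[X(X-1)] = E[X² - X] = E[X²] - E[X]
E[X] = \frac{7}{6}
E[X²] = Var(X) + (E[X])² = \frac{7}{36} + (\frac{7}{6})² = \frac{14}{9}
E[X(X-1)] = \frac{14}{9} - \frac{7}{6} = \frac{7}{18}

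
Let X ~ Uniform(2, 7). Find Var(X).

For X ~ Uniform(2, 7):
Var(X) = \frac{25}{12}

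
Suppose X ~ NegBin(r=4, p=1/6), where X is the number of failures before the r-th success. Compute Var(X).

For X ~ NegBin(r=4, p=1/6), where X is the number of failures before the r-th success:
Var(X) = 120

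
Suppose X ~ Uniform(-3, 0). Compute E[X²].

Using the identity E[X²] = Var(X) + (E[X])²:
E[X] = - \frac{3}{2}
Var(X) = \frac{3}{4}
E[X²] = \frac{3}{4} + (- \frac{3}{2})²
= 3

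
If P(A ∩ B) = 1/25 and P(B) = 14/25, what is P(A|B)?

P(A|B) = P(A ∩ B) / P(B)
= (1/25) / (14/25)
= 1/14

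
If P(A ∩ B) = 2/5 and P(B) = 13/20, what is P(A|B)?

P(A|B) = P(A ∩ B) / P(B)
= (2/5) / (13/20)
= 8/13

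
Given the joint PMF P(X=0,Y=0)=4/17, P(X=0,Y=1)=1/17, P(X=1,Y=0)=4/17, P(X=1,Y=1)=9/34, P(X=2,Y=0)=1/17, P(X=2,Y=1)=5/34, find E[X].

First find marginal of X:
P(X=0) = 5/17
P(X=1) = 1/2
P(X=2) = 7/34
E[X] = 0 × 5/17 + 1 × 1/2 + 2 × 7/34 = 31/34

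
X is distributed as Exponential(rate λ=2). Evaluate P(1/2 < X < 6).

P(1/2 < X < 6) = ∫_{1/2}^{6} f(x) dx
where f(x) = 2 e^{- 2 x}
= - \frac{1 - e^{11}}{e^{12}}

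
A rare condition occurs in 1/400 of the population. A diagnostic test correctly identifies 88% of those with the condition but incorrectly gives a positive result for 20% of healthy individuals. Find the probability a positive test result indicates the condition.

Let D = the rare event, + = positive/flagged.
P(D) = 1/400
P(+|D) = 88/100 = 22/25
P(+|D') = 20/100 = 1/5
P(+) = P(+|D)P(D) + P(+|D')P(D')
     = \frac{22}{25} × \frac{1}{400} + \frac{1}{5} × \frac{399}{400}
     = \frac{2017}{10000}
P(D|+) = P(+|D)P(D)/P(+) = \frac{22}{2017}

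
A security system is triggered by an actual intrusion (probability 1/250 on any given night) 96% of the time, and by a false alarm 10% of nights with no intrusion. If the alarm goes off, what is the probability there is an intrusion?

Let D = the rare event, + = positive/flagged.
P(D) = 1/250
P(+|D) = 96/100 = 24/25
P(+|D') = 10/100 = 1/10
P(+) = P(+|D)P(D) + P(+|D')P(D')
     = \frac{24}{25} × \frac{1}{250} + \frac{1}{10} × \frac{249}{250}
     = \frac{1293}{12500}
P(D|+) = P(+|D)P(D)/P(+) = \frac{16}{431}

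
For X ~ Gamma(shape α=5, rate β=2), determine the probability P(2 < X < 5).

P(2 < X < 5) = ∫_{2}^{5} f(x) dx
where f(x) = \frac{4 x^{4} e^{- 2 x}}{3}
= \frac{-1933 + 103 e^{6}}{3 e^{10}}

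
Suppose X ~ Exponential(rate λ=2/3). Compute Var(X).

For X ~ Exponential(rate λ=2/3):
Var(X) = \frac{9}{4}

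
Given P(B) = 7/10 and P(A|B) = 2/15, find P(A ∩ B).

By definition, P(A|B) = P(A ∩ B) / P(B)
So P(A ∩ B) = P(A|B) × P(B)
= 2/15 × 7/10
= 7/75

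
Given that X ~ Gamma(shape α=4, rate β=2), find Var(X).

For X ~ Gamma(shape α=4, rate β=2):
Var(X) = 1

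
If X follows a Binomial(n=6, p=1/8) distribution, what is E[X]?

For X ~ Binomial(n=6, p=1/8), the expected value is:
E[X] = \frac{3}{4}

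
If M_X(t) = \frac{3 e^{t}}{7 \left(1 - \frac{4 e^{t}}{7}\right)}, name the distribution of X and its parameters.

The MGF M(t) = \frac{3 e^{t}}{7 \left(1 - \frac{4 e^{t}}{7}\right)} is the standard form for the Geometric distribution.
Comparing with the known MGF formula identifies: Geometric(p=3/7), X = trial number of first success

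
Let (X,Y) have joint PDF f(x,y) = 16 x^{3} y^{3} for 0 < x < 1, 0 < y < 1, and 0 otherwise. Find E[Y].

E[Y] = ∫_0^1 ∫_0^1 y × f(x,y) dx dy
= \frac{4}{5}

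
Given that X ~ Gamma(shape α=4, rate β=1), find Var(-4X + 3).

For X ~ Gamma(shape α=4, rate β=1):
Var(X) = 4
Var(-4X + 3) = (-4)² × Var(X) = 16 × 4 = 64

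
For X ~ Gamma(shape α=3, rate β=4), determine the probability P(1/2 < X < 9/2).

P(1/2 < X < 9/2) = ∫_{1/2}^{9/2} f(x) dx
where f(x) = 32 x^{2} e^{- 4 x}
= \frac{-181 + 5 e^{16}}{e^{18}}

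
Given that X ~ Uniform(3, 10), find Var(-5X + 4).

For X ~ Uniform(3, 10):
Var(X) = \frac{49}{12}
Var(-5X + 4) = (-5)² × Var(X) = 25 × \frac{49}{12} = \frac{1225}{12}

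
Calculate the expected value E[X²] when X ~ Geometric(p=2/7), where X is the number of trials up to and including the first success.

Using the identity E[X²] = Var(X) + (E[X])²:
E[X] = \frac{7}{2}
Var(X) = \frac{35}{4}
E[X²] = \frac{35}{4} + (\frac{7}{2})²
= 21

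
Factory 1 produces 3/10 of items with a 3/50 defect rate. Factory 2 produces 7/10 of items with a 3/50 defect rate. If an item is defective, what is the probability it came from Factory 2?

Using Bayes' theorem:
P(F1) = 3/10, P(D|F1) = 3/50
P(F2) = 7/10, P(D|F2) = 3/50
P(D) = P(D|F1)P(F1) + P(D|F2)P(F2)
     = \frac{3}{50}
P(F2|D) = P(D|F2)P(F2) / P(D)
= \frac{7}{10}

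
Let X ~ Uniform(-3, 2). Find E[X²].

Using the identity E[X²] = Var(X) + (E[X])²:
E[X] = - \frac{1}{2}
Var(X) = \frac{25}{12}
E[X²] = \frac{25}{12} + (- \frac{1}{2})²
= \frac{7}{3}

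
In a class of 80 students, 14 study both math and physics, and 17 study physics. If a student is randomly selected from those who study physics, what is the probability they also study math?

P(A ∩ B) = 14/80 = 7/40
P(B) = 17/80
P(A|B) = P(A ∩ B) / P(B) = (7/40) / (17/80) = 14/17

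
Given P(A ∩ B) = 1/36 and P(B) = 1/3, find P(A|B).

P(A|B) = P(A ∩ B) / P(B)
= (1/36) / (1/3)
= 1/12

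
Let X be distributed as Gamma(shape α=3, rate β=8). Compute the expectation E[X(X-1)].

E[X(X-1)] = E[X² - X] = E[X²] - E[X]
E[X] = \frac{3}{8}
E[X²] = Var(X) + (E[X])² = \frac{3}{64} + (\frac{3}{8})² = \frac{3}{16}
E[X(X-1)] = \frac{3}{16} - \frac{3}{8} = - \frac{3}{16}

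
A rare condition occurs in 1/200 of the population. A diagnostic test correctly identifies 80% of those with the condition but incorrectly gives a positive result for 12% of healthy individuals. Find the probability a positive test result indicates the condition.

Let D = the rare event, + = positive/flagged.
P(D) = 1/200
P(+|D) = 80/100 = 4/5
P(+|D') = 12/100 = 3/25
P(+) = P(+|D)P(D) + P(+|D')P(D')
     = \frac{4}{5} × \frac{1}{200} + \frac{3}{25} × \frac{199}{200}
     = \frac{617}{5000}
P(D|+) = P(+|D)P(D)/P(+) = \frac{20}{617}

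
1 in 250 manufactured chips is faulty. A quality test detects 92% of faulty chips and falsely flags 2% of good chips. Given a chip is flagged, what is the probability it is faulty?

Let D = the rare event, + = positive/flagged.
P(D) = 1/250
P(+|D) = 92/100 = 23/25
P(+|D') = 2/100 = 1/50
P(+) = P(+|D)P(D) + P(+|D')P(D')
     = \frac{23}{25} × \frac{1}{250} + \frac{1}{50} × \frac{249}{250}
     = \frac{59}{2500}
P(D|+) = P(+|D)P(D)/P(+) = \frac{46}{295}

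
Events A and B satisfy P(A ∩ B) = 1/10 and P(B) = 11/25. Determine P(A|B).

P(A|B) = P(A ∩ B) / P(B)
= (1/10) / (11/25)
= 5/22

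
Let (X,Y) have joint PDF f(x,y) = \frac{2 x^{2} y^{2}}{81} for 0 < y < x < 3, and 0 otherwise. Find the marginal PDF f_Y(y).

f_Y(y) = ∫_y^3 \frac{2 x^{2} y^{2}}{81} dx = \frac{2 y^{2} \left(27 - y^{3}\right)}{243}
for 0 < y < 3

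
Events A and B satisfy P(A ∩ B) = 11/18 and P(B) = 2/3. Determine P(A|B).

P(A|B) = P(A ∩ B) / P(B)
= (11/18) / (2/3)
= 11/12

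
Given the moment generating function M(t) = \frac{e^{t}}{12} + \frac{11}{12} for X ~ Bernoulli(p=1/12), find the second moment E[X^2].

To find E[X^2], compute M^(2)(0):
M^(1)(t) = \frac{e^{t}}{12}
M^(2)(t) = \frac{e^{t}}{12}
M^(2)(0) = \frac{1}{12}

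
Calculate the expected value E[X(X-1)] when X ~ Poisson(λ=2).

E[X(X-1)] = E[X² - X] = E[X²] - E[X]
E[X] = 2
E[X²] = Var(X) + (E[X])² = 2 + (2)² = 6
E[X(X-1)] = 6 - 2 = 4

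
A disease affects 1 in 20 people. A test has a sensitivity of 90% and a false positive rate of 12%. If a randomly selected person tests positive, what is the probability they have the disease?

Let D = the rare event, + = positive/flagged.
P(D) = 1/20
P(+|D) = 90/100 = 9/10
P(+|D') = 12/100 = 3/25
P(+) = P(+|D)P(D) + P(+|D')P(D')
     = \frac{9}{10} × \frac{1}{20} + \frac{3}{25} × \frac{19}{20}
     = \frac{159}{1000}
P(D|+) = P(+|D)P(D)/P(+) = \frac{15}{53}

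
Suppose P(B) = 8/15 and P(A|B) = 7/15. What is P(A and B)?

By definition, P(A|B) = P(A ∩ B) / P(B)
So P(A ∩ B) = P(A|B) × P(B)
= 7/15 × 8/15
= 56/225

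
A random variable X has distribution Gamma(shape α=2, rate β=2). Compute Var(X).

For X ~ Gamma(shape α=2, rate β=2):
Var(X) = \frac{1}{2}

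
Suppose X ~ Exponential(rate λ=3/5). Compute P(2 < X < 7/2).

P(2 < X < 7/2) = ∫_{2}^{7/2} f(x) dx
where f(x) = \frac{3 e^{- \frac{3 x}{5}}}{5}
= - \frac{1}{e^{\frac{21}{10}}} + e^{- \frac{6}{5}}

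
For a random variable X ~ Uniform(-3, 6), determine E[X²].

Using the identity E[X²] = Var(X) + (E[X])²:
E[X] = \frac{3}{2}
Var(X) = \frac{27}{4}
E[X²] = \frac{27}{4} + (\frac{3}{2})²
= 9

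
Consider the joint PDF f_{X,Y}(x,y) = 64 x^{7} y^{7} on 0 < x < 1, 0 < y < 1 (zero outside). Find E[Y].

E[Y] = ∫_0^1 ∫_0^1 y × f(x,y) dx dy
= \frac{8}{9}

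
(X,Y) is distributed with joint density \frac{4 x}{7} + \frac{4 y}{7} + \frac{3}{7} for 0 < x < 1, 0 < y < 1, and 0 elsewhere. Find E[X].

E[X] = ∫_0^1 ∫_0^1 x × f(x,y) dy dx
= ∫_0^1 ∫_0^1 x × (\frac{4 x}{7} + \frac{4 y}{7} + \frac{3}{7}) dy dx
= \frac{23}{42}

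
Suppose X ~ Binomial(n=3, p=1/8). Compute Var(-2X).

For X ~ Binomial(n=3, p=1/8):
Var(X) = \frac{21}{64}
Var(-2X) = (-2)² × Var(X) = 4 × \frac{21}{64} = \frac{21}{16}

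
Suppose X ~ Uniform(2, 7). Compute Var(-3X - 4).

For X ~ Uniform(2, 7):
Var(X) = \frac{25}{12}
Var(-3X - 4) = (-3)² × Var(X) = 9 × \frac{25}{12} = \frac{75}{4}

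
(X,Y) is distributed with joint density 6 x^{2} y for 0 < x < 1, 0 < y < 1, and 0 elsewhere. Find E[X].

E[X] = ∫_0^1 ∫_0^1 x × f(x,y) dy dx
= ∫_0^1 ∫_0^1 x × (6 x^{2} y) dy dx
= \frac{3}{4}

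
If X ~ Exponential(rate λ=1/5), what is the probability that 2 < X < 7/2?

P(2 < X < 7/2) = ∫_{2}^{7/2} f(x) dx
where f(x) = \frac{e^{- \frac{x}{5}}}{5}
= - \frac{1}{e^{\frac{7}{10}}} + e^{- \frac{2}{5}}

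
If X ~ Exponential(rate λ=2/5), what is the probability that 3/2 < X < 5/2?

P(3/2 < X < 5/2) = ∫_{3/2}^{5/2} f(x) dx
where f(x) = \frac{2 e^{- \frac{2 x}{5}}}{5}
= - \frac{1}{e} + e^{- \frac{3}{5}}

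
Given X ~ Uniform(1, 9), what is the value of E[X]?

For X ~ Uniform(1, 9), the expected value is:
E[X] = 5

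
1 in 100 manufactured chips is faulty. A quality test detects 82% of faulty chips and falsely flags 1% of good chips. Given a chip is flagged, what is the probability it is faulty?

Let D = the rare event, + = positive/flagged.
P(D) = 1/100
P(+|D) = 82/100 = 41/50
P(+|D') = 1/100
P(+) = P(+|D)P(D) + P(+|D')P(D')
     = \frac{41}{50} × \frac{1}{100} + \frac{1}{100} × \frac{99}{100}
     = \frac{181}{10000}
P(D|+) = P(+|D)P(D)/P(+) = \frac{82}{181}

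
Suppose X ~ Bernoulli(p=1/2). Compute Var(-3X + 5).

For X ~ Bernoulli(p=1/2):
Var(X) = \frac{1}{4}
Var(-3X + 5) = (-3)² × Var(X) = 9 × \frac{1}{4} = \frac{9}{4}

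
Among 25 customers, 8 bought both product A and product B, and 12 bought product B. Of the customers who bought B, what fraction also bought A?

P(A ∩ B) = 8/25
P(B) = 12/25
P(A|B) = P(A ∩ B) / P(B) = (8/25) / (12/25) = 2/3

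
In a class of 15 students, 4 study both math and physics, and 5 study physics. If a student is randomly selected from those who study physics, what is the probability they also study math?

P(A ∩ B) = 4/15
P(B) = 5/15 = 1/3
P(A|B) = P(A ∩ B) / P(B) = (4/15) / (1/3) = 4/5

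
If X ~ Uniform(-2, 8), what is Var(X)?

For X ~ Uniform(-2, 8):
Var(X) = \frac{25}{3}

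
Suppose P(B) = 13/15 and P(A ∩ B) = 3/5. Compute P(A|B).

P(A|B) = P(A ∩ B) / P(B)
= (3/5) / (13/15)
= 9/13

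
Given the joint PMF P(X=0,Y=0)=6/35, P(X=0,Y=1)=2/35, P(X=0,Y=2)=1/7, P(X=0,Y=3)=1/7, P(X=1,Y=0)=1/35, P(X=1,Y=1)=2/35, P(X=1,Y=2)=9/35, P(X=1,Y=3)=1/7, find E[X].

First find marginal of X:
P(X=0) = 18/35
P(X=1) = 17/35
E[X] = 0 × 18/35 + 1 × 17/35 = 17/35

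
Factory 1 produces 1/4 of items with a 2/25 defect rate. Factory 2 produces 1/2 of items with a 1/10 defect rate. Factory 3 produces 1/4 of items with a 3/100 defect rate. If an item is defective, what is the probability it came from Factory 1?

Using Bayes' theorem:
P(F1) = 1/4, P(D|F1) = 2/25
P(F2) = 1/2, P(D|F2) = 1/10
P(F3) = 1/4, P(D|F3) = 3/100
P(D) = P(D|F1)P(F1) + P(D|F2)P(F2) + P(D|F3)P(F3)
     = \frac{31}{400}
P(F1|D) = P(D|F1)P(F1) / P(D)
= \frac{8}{31}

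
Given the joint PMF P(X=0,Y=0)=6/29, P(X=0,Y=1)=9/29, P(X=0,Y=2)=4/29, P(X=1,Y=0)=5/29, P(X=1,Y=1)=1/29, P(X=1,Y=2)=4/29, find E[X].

First find marginal of X:
P(X=0) = 19/29
P(X=1) = 10/29
E[X] = 0 × 19/29 + 1 × 10/29 = 10/29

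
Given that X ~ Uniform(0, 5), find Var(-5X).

For X ~ Uniform(0, 5):
Var(X) = \frac{25}{12}
Var(-5X) = (-5)² × Var(X) = 25 × \frac{25}{12} = \frac{625}{12}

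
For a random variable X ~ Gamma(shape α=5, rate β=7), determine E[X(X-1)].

E[X(X-1)] = E[X² - X] = E[X²] - E[X]
E[X] = \frac{5}{7}
E[X²] = Var(X) + (E[X])² = \frac{5}{49} + (\frac{5}{7})² = \frac{30}{49}
E[X(X-1)] = \frac{30}{49} - \frac{5}{7} = - \frac{5}{49}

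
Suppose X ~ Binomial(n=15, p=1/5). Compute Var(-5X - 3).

For X ~ Binomial(n=15, p=1/5):
Var(X) = \frac{12}{5}
Var(-5X - 3) = (-5)² × Var(X) = 25 × \frac{12}{5} = 60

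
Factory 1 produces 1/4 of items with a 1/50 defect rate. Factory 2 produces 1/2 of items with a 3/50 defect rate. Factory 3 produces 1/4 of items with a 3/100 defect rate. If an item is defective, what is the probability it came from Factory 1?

Using Bayes' theorem:
P(F1) = 1/4, P(D|F1) = 1/50
P(F2) = 1/2, P(D|F2) = 3/50
P(F3) = 1/4, P(D|F3) = 3/100
P(D) = P(D|F1)P(F1) + P(D|F2)P(F2) + P(D|F3)P(F3)
     = \frac{17}{400}
P(F1|D) = P(D|F1)P(F1) / P(D)
= \frac{2}{17}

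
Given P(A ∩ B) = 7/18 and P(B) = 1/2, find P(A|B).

P(A|B) = P(A ∩ B) / P(B)
= (7/18) / (1/2)
= 7/9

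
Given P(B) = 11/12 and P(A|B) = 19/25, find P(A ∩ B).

By definition, P(A|B) = P(A ∩ B) / P(B)
So P(A ∩ B) = P(A|B) × P(B)
= 19/25 × 11/12
= 209/300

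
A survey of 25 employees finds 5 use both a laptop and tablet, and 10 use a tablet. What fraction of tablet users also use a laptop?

P(A ∩ B) = 5/25 = 1/5
P(B) = 10/25 = 2/5
P(A|B) = P(A ∩ B) / P(B) = (1/5) / (2/5) = 1/2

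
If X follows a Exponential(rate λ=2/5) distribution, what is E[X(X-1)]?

E[X(X-1)] = E[X² - X] = E[X²] - E[X]
E[X] = \frac{5}{2}
E[X²] = Var(X) + (E[X])² = \frac{25}{4} + (\frac{5}{2})² = \frac{25}{2}
E[X(X-1)] = \frac{25}{2} - \frac{5}{2} = 10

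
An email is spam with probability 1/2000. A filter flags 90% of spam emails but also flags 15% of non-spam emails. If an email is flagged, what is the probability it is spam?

Let D = the rare event, + = positive/flagged.
P(D) = 1/2000
P(+|D) = 90/100 = 9/10
P(+|D') = 15/100 = 3/20
P(+) = P(+|D)P(D) + P(+|D')P(D')
     = \frac{9}{10} × \frac{1}{2000} + \frac{3}{20} × \frac{1999}{2000}
     = \frac{1203}{8000}
P(D|+) = P(+|D)P(D)/P(+) = \frac{6}{2005}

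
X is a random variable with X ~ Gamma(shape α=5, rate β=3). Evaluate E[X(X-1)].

E[X(X-1)] = E[X² - X] = E[X²] - E[X]
E[X] = \frac{5}{3}
E[X²] = Var(X) + (E[X])² = \frac{5}{9} + (\frac{5}{3})² = \frac{10}{3}
E[X(X-1)] = \frac{10}{3} - \frac{5}{3} = \frac{5}{3}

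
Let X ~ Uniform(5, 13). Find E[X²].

Using the identity E[X²] = Var(X) + (E[X])²:
E[X] = 9
Var(X) = \frac{16}{3}
E[X²] = \frac{16}{3} + (9)²
= \frac{259}{3}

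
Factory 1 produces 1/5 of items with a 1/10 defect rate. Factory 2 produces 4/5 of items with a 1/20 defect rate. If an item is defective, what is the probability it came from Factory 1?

Using Bayes' theorem:
P(F1) = 1/5, P(D|F1) = 1/10
P(F2) = 4/5, P(D|F2) = 1/20
P(D) = P(D|F1)P(F1) + P(D|F2)P(F2)
     = \frac{3}{50}
P(F1|D) = P(D|F1)P(F1) / P(D)
= \frac{1}{3}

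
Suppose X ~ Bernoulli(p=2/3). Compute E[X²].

Using the identity E[X²] = Var(X) + (E[X])²:
E[X] = \frac{2}{3}
Var(X) = \frac{2}{9}
E[X²] = \frac{2}{9} + (\frac{2}{3})²
= \frac{2}{3}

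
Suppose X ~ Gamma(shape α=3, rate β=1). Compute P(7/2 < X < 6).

P(7/2 < X < 6) = ∫_{7/2}^{6} f(x) dx
where f(x) = \frac{x^{2} e^{- x}}{2}
= - \frac{25}{e^{6}} + \frac{85}{8 e^{\frac{7}{2}}}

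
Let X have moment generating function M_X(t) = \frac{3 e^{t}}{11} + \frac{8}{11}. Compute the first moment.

To find E[X], compute M^(1)(0):
M^(1)(t) = \frac{3 e^{t}}{11}
M^(1)(0) = \frac{3}{11}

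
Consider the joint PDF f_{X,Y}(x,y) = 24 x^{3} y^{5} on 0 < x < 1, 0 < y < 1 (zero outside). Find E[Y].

E[Y] = ∫_0^1 ∫_0^1 y × f(x,y) dx dy
= \frac{6}{7}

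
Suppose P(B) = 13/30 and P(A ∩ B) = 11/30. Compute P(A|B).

P(A|B) = P(A ∩ B) / P(B)
= (11/30) / (13/30)
= 11/13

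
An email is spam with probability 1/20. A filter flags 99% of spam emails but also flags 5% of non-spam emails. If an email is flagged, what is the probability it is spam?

Let D = the rare event, + = positive/flagged.
P(D) = 1/20
P(+|D) = 99/100
P(+|D') = 5/100 = 1/20
P(+) = P(+|D)P(D) + P(+|D')P(D')
     = \frac{99}{100} × \frac{1}{20} + \frac{1}{20} × \frac{19}{20}
     = \frac{97}{1000}
P(D|+) = P(+|D)P(D)/P(+) = \frac{99}{194}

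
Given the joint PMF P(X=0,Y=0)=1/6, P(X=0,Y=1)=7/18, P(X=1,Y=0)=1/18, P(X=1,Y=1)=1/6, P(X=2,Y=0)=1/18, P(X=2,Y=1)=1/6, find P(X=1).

P(X=1) = P(X=1,Y=0) + P(X=1,Y=1)
= 1/18 + 1/6
= 2/9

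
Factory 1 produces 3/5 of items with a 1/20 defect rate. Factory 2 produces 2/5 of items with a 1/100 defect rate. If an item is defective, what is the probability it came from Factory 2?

Using Bayes' theorem:
P(F1) = 3/5, P(D|F1) = 1/20
P(F2) = 2/5, P(D|F2) = 1/100
P(D) = P(D|F1)P(F1) + P(D|F2)P(F2)
     = \frac{17}{500}
P(F2|D) = P(D|F2)P(F2) / P(D)
= \frac{2}{17}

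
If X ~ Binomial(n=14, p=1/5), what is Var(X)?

For X ~ Binomial(n=14, p=1/5):
Var(X) = \frac{56}{25}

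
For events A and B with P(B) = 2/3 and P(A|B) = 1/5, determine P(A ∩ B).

By definition, P(A|B) = P(A ∩ B) / P(B)
So P(A ∩ B) = P(A|B) × P(B)
= 1/5 × 2/3
= 2/15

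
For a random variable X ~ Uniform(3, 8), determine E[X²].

Using the identity E[X²] = Var(X) + (E[X])²:
E[X] = \frac{11}{2}
Var(X) = \frac{25}{12}
E[X²] = \frac{25}{12} + (\frac{11}{2})²
= \frac{97}{3}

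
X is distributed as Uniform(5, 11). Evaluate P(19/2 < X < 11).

P(19/2 < X < 11) = ∫_{19/2}^{11} f(x) dx
where f(x) = \frac{1}{6}
= \frac{1}{4}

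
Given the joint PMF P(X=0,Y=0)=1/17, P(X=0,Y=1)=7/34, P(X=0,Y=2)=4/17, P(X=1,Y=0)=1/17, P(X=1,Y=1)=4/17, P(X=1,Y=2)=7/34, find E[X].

First find marginal of X:
P(X=0) = 1/2
P(X=1) = 1/2
E[X] = 0 × 1/2 + 1 × 1/2 = 1/2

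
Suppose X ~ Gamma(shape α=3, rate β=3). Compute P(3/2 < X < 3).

P(3/2 < X < 3) = ∫_{3/2}^{3} f(x) dx
where f(x) = \frac{27 x^{2} e^{- 3 x}}{2}
= - \frac{101}{2 e^{9}} + \frac{125}{8 e^{\frac{9}{2}}}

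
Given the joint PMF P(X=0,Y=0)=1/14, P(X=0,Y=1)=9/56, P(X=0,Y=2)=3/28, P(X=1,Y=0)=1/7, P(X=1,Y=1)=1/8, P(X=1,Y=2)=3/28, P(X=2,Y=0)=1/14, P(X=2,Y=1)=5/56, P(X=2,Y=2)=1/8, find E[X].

First find marginal of X:
P(X=0) = 19/56
P(X=1) = 3/8
P(X=2) = 2/7
E[X] = 0 × 19/56 + 1 × 3/8 + 2 × 2/7 = 53/56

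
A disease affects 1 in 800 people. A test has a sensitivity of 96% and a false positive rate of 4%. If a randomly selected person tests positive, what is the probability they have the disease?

Let D = the rare event, + = positive/flagged.
P(D) = 1/800
P(+|D) = 96/100 = 24/25
P(+|D') = 4/100 = 1/25
P(+) = P(+|D)P(D) + P(+|D')P(D')
     = \frac{24}{25} × \frac{1}{800} + \frac{1}{25} × \frac{799}{800}
     = \frac{823}{20000}
P(D|+) = P(+|D)P(D)/P(+) = \frac{24}{823}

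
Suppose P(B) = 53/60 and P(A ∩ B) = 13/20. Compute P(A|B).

P(A|B) = P(A ∩ B) / P(B)
= (13/20) / (53/60)
= 39/53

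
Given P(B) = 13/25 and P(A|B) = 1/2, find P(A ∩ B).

By definition, P(A|B) = P(A ∩ B) / P(B)
So P(A ∩ B) = P(A|B) × P(B)
= 1/2 × 13/25
= 13/50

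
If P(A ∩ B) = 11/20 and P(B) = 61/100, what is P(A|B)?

P(A|B) = P(A ∩ B) / P(B)
= (11/20) / (61/100)
= 55/61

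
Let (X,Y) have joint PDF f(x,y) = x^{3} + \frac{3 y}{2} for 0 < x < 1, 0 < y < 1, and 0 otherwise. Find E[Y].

E[Y] = ∫_0^1 ∫_0^1 y × f(x,y) dx dy
= \frac{5}{8}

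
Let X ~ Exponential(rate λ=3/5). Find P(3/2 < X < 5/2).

P(3/2 < X < 5/2) = ∫_{3/2}^{5/2} f(x) dx
where f(x) = \frac{3 e^{- \frac{3 x}{5}}}{5}
= - \frac{1}{e^{\frac{3}{2}}} + e^{- \frac{9}{10}}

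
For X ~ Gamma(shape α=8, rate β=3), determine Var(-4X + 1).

For X ~ Gamma(shape α=8, rate β=3):
Var(X) = \frac{8}{9}
Var(-4X + 1) = (-4)² × Var(X) = 16 × \frac{8}{9} = \frac{128}{9}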